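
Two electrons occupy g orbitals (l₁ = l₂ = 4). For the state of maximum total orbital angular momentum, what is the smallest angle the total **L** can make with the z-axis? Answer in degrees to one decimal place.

Angular momentum addition gives L = |l₁ − l₂|, …, l₁ + l₂.
So L can be 0, 1, 2, 3, 4, 5, 6, 7, 8.
The maximum is L = 8, with |L_tot| = ℏ√(8·9) = 6√2 ℏ.
The minimum angle with z is arccos(8/√72) ≈ 19.5°.

θ_min ≈ 19.5°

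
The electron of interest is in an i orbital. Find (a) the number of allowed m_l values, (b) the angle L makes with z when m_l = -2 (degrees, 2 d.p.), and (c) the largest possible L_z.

An i state has l = 6.
There are 2l+1 = 13 values of m_l.
For m_l = -2: cos θ = -2/√42, θ ≈ 107.98°.
L_z,max = lℏ = 6ℏ.

13 values; θ(m_l=-2) ≈ 107.98°; L_z,max = 6ℏ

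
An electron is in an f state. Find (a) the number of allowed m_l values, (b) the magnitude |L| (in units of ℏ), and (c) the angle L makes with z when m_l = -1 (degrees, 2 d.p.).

An f state has l = 3.
There are 2l+1 = 7 values of m_l.
|L| = ℏ√(3·4) = 2√3 ℏ ≈ 3.464ℏ.
For m_l = -1: cos θ = -1/√12, θ ≈ 106.78°.

7 values; |L| = 2√3 ℏ ≈ 3.464ℏ; θ(m_l=-1) ≈ 106.78°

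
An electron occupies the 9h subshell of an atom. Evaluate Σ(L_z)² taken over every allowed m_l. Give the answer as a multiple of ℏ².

For 9h, l = 5.
The allowed m_l values are -5, -4, -3, -2, -1, 0, 1, 2, 3, 4, 5.
Summing m² from −5 to 5: Σ m_l² = 110.

Σ(L_z)² = 110 ℏ²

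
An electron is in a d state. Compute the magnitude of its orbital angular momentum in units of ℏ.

|L| = √6 ℏ ≈ 2.449ℏ

A d state has l = 2.
|L| = ℏ√(l(l+1)) = ℏ√(2·3) = √6 ℏ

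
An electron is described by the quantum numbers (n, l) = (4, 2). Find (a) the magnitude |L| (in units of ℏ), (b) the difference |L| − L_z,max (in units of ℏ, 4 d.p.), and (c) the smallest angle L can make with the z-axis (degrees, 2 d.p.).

|L| = ℏ√(2·3) = √6 ℏ ≈ 2.449ℏ.
|L| − L_z,max = (√6 − 2)ℏ ≈ 0.4495ℏ.
cos θ_min = 2/√6, so θ_min ≈ 35.26°.

|L| = √6 ℏ ≈ 2.449ℏ; |L|−L_z,max ≈ 0.4495ℏ; θ_min ≈ 35.26°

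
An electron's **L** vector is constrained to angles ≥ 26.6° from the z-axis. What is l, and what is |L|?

At minimum angle, m_l = l, so cos θ = l/√(l(l+1)); cos²θ = l/(l+1) = 0.7995.
l = cos²θ/sin²θ ≈ 4.
Then |L| = ℏ√(4·5) = 2√5 ℏ.

l = 4, |L| = 2√5 ℏ ≈ 4.472ℏ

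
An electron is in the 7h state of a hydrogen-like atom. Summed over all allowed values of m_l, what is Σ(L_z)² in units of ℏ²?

For 7h, l = 5.
The allowed m_l values are -5, -4, -3, -2, -1, 0, 1, 2, 3, 4, 5.
Summing m² from −5 to 5: Σ m_l² = 110.

Σ(L_z)² = 110 ℏ²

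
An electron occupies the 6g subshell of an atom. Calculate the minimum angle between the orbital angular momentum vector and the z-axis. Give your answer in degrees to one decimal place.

For 6g, l = 4.
|L|² = l(l+1)ℏ² = 20ℏ², so |L| = 2√5 ℏ.
The smallest angle corresponds to the largest L_z, i.e. m_l = l = 4, giving L_z = 4ℏ.
cos θ_min = 4/√20, so θ_min ≈ 26.6°.

θ_min ≈ 26.6°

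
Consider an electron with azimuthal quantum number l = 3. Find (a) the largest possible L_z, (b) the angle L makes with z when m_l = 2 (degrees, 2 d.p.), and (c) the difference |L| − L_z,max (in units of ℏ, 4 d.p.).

L_z,max = 3ℏ; θ(m_l=2) ≈ 54.74°; |L|−L_z,max ≈ 0.4641ℏ

L_z,max = lℏ = 3ℏ.
For m_l = 2: cos θ = 2/√12, θ ≈ 54.74°.
|L| − L_z,max = (2√3 − 3)ℏ ≈ 0.4641ℏ.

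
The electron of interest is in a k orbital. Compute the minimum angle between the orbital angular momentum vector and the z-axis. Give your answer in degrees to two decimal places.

θ_min ≈ 20.70°

A k state has l = 7.
|L| = ℏ√(l(l+1)) = 2√14 ℏ.
The smallest angle corresponds to the largest L_z, i.e. m_l = l = 7, giving L_z = 7ℏ.
cos θ_min = 7/√56, so θ_min ≈ 20.70°.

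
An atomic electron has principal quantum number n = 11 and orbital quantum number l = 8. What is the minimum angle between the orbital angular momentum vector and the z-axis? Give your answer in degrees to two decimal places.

|L| = √(l(l+1)) ℏ = 6√2 ℏ.
The smallest angle corresponds to the largest L_z, i.e. m_l = l = 8, giving L_z = 8ℏ.
cos θ_min = 8/√72, so θ_min ≈ 19.47°.

θ_min ≈ 19.47°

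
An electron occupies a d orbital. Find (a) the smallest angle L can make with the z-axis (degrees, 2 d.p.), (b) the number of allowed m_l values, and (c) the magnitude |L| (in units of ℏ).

For a d orbital, l = 2.
cos θ_min = 2/√6, so θ_min ≈ 35.26°.
There are 2l+1 = 5 values of m_l.
|L| = ℏ√(2·3) = √6 ℏ ≈ 2.449ℏ.

θ_min ≈ 35.26°; 5 values; |L| = √6 ℏ ≈ 2.449ℏ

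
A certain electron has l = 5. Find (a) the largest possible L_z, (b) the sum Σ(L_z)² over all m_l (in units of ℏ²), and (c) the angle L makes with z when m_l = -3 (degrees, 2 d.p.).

L_z,max = lℏ = 5ℏ.
Σ m_l² = 110, so Σ(L_z)² = 110 ℏ².
For m_l = -3: cos θ = -3/√30, θ ≈ 123.21°.

L_z,max = 5ℏ; Σ(L_z)² = 110 ℏ²; θ(m_l=-3) ≈ 123.21°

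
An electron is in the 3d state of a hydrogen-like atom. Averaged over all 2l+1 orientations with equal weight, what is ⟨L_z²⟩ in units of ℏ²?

⟨L_z²⟩ = 2 ℏ²

3d means n = 3, l = 2.
m_l runs from −2 to 2, i.e. {-2, -1, 0, 1, 2}.
⟨L_z²⟩ = ℏ²·l(l+1)/3 = 2ℏ².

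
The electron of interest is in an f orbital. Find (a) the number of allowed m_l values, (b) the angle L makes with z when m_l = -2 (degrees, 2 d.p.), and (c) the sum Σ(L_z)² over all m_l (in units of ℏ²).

For an f orbital, l = 3.
There are 2l+1 = 7 values of m_l.
For m_l = -2: cos θ = -2/√12, θ ≈ 125.26°.
Σ m_l² = 28, so Σ(L_z)² = 28 ℏ².

7 values; θ(m_l=-2) ≈ 125.26°; Σ(L_z)² = 28 ℏ²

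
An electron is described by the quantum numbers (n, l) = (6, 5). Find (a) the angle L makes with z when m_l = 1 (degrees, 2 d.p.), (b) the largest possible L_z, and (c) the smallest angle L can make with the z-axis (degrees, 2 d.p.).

For m_l = 1: cos θ = 1/√30, θ ≈ 79.48°.
L_z,max = lℏ = 5ℏ.
cos θ_min = 5/√30, so θ_min ≈ 24.09°.

θ(m_l=1) ≈ 79.48°; L_z,max = 5ℏ; θ_min ≈ 24.09°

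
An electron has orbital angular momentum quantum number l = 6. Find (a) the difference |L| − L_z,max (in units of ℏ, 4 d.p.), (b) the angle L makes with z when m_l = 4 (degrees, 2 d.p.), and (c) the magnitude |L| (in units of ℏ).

|L| − L_z,max = (√42 − 6)ℏ ≈ 0.4807ℏ.
For m_l = 4: cos θ = 4/√42, θ ≈ 51.89°.
|L| = ℏ√(6·7) = √42 ℏ ≈ 6.481ℏ.

|L|−L_z,max ≈ 0.4807ℏ; θ(m_l=4) ≈ 51.89°; |L| = √42 ℏ ≈ 6.481ℏ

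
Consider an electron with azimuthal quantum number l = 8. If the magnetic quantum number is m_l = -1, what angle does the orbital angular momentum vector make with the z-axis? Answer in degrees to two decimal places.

|L| = √(l(l+1)) ℏ = 6√2 ℏ.
L_z = m_l ℏ = −1ℏ.
cos θ = L_z/|L| = -1/√72, so θ ≈ 96.77°.

θ ≈ 96.77°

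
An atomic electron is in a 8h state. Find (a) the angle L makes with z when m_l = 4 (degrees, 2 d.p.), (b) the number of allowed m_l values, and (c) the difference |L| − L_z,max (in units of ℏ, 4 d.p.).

θ(m_l=4) ≈ 43.09°; 11 values; |L|−L_z,max ≈ 0.4772ℏ

The 8h subshell has l = 5.
For m_l = 4: cos θ = 4/√30, θ ≈ 43.09°.
There are 2l+1 = 11 values of m_l.
|L| − L_z,max = (√30 − 5)ℏ ≈ 0.4772ℏ.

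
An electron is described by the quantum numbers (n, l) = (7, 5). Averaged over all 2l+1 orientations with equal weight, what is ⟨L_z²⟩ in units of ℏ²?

The allowed m_l values are -5, -4, -3, -2, -1, 0, 1, 2, 3, 4, 5.
⟨L_z²⟩ = ℏ²·(Σ m_l²)/(2l+1) = ℏ²·110/11 = 10ℏ².

⟨L_z²⟩ = 10 ℏ²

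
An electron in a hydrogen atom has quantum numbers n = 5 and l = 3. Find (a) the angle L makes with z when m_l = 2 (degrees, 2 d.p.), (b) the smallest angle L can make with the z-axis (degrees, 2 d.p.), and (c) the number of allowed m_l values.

θ(m_l=2) ≈ 54.74°; θ_min ≈ 30.00°; 7 values

For m_l = 2: cos θ = 2/√12, θ ≈ 54.74°.
cos θ_min = 3/√12, so θ_min ≈ 30.00°.
There are 2l+1 = 7 values of m_l.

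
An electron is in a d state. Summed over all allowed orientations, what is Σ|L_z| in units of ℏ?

Σ|L_z| = 6 ℏ

A d state has l = 2.
The allowed m_l values are -2, -1, 0, 1, 2.
Σ|m_l| = 2(1+2+…+2) = 6.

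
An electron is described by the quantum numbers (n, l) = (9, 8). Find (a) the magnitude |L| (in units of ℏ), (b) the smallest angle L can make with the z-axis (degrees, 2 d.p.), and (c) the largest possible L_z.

|L| = 6√2 ℏ ≈ 8.485ℏ; θ_min ≈ 19.47°; L_z,max = 8ℏ

|L| = ℏ√(8·9) = 6√2 ℏ ≈ 8.485ℏ.
cos θ_min = 8/√72, so θ_min ≈ 19.47°.
L_z,max = lℏ = 8ℏ.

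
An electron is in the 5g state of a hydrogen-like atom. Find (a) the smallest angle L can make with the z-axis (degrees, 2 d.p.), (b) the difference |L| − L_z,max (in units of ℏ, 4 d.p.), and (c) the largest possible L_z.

5g means n = 5, l = 4.
cos θ_min = 4/√20, so θ_min ≈ 26.57°.
|L| − L_z,max = (2√5 − 4)ℏ ≈ 0.4721ℏ.
L_z,max = lℏ = 4ℏ.

θ_min ≈ 26.57°; |L|−L_z,max ≈ 0.4721ℏ; L_z,max = 4ℏ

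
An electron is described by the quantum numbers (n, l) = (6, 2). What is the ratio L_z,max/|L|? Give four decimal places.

|L| = √6 ℏ ≈ 2.4495ℏ, while L_z,max = lℏ = 2ℏ.
L_z,max/|L| = 2/√6 = 0.8165.

L_z,max/|L| = 0.8165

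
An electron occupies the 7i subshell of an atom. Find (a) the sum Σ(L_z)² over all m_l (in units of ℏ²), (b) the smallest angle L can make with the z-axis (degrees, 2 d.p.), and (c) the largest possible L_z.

The 7i subshell has l = 6.
Σ m_l² = 182, so Σ(L_z)² = 182 ℏ².
cos θ_min = 6/√42, so θ_min ≈ 22.21°.
L_z,max = lℏ = 6ℏ.

Σ(L_z)² = 182 ℏ²; θ_min ≈ 22.21°; L_z,max = 6ℏ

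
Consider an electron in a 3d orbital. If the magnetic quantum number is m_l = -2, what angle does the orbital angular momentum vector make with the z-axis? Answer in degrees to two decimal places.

θ ≈ 144.74°

The 3d subshell has l = 2.
|L| = √(l(l+1)) ℏ = √6 ℏ.
L_z = m_l ℏ = −2ℏ.
cos θ = L_z/|L| = -2/√6, so θ ≈ 144.74°.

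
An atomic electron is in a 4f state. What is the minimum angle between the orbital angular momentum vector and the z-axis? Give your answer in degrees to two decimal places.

The 4f subshell has l = 3.
|L| = ℏ√(l(l+1)) = 2√3 ℏ.
The smallest angle corresponds to the largest L_z, i.e. m_l = l = 3, giving L_z = 3ℏ.
cos θ_min = 3/√12, so θ_min ≈ 30.00°.

θ_min ≈ 30.00°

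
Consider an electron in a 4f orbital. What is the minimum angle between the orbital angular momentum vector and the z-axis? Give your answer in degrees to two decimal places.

The 4f subshell has l = 3.
|L| = √(l(l+1)) ℏ = 2√3 ℏ.
The smallest angle corresponds to the largest L_z, i.e. m_l = l = 3, giving L_z = 3ℏ.
cos θ_min = 3/√12, so θ_min ≈ 30.00°.

θ_min ≈ 30.00°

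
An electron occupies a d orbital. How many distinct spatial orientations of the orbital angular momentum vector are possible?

5

A d state has l = 2.
The number of m_l values is 2l + 1 = 2·2 + 1 = 5.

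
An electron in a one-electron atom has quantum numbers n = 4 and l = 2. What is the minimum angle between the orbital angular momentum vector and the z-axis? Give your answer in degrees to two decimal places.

θ_min ≈ 35.26°

|L| = √(l(l+1)) ℏ = √6 ℏ.
The smallest angle corresponds to the largest L_z, i.e. m_l = l = 2, giving L_z = 2ℏ.
cos θ_min = 2/√6, so θ_min ≈ 35.26°.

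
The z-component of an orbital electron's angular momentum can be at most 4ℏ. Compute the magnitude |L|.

|L| = 2√5 ℏ ≈ 4.472ℏ

The maximum L_z equals lℏ, giving l = 4.
|L| = ℏ√(l(l+1)) = 2√5 ℏ.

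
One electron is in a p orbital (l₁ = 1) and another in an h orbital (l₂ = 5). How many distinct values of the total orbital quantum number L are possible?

3

By the triangle rule, |l₁ − l₂| ≤ L ≤ l₁ + l₂.
Allowed values: L = 4, 5, 6.
That is 3 values.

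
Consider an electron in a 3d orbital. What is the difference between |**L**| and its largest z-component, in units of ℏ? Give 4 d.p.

The 3d subshell has l = 2.
|L| = √6 ℏ ≈ 2.4495ℏ, while L_z,max = lℏ = 2ℏ.
The difference is (√6 − 2)ℏ ≈ 0.4495ℏ.

|L| − L_z,max ≈ 0.4495ℏ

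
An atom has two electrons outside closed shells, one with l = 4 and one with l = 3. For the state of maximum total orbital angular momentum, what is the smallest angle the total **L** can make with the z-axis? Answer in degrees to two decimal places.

By the triangle rule, |l₁ − l₂| ≤ L ≤ l₁ + l₂.
L ∈ {1, 2, 3, 4, 5, 6, 7}.
The maximum is L = 7, with |L_tot| = ℏ√(7·8) = 2√14 ℏ.
The minimum angle with z is arccos(7/√56) ≈ 20.70°.

θ_min ≈ 20.70°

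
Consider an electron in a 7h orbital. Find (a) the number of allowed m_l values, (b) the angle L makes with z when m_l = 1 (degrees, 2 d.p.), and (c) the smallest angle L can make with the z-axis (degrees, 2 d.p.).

11 values; θ(m_l=1) ≈ 79.48°; θ_min ≈ 24.09°

For 7h, l = 5.
There are 2l+1 = 11 values of m_l.
For m_l = 1: cos θ = 1/√30, θ ≈ 79.48°.
cos θ_min = 5/√30, so θ_min ≈ 24.09°.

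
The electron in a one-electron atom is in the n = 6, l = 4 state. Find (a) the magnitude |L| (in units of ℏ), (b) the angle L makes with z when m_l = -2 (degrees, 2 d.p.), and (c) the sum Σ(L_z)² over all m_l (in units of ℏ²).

|L| = ℏ√(4·5) = 2√5 ℏ ≈ 4.472ℏ.
For m_l = -2: cos θ = -2/√20, θ ≈ 116.57°.
Σ m_l² = 60, so Σ(L_z)² = 60 ℏ².

|L| = 2√5 ℏ ≈ 4.472ℏ; θ(m_l=-2) ≈ 116.57°; Σ(L_z)² = 60 ℏ²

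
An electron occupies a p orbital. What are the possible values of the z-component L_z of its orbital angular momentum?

For a p orbital, l = 1.
L_z = m_l ℏ with m_l ranging from −l to +l in integer steps.
For l = 1: m_l ∈ {-1, 0, 1}.

L_z ∈ {−ℏ, 0, ℏ}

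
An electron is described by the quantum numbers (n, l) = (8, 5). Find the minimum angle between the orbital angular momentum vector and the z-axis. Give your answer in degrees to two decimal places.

θ_min ≈ 24.09°

|L| = √(l(l+1)) ℏ = √30 ℏ.
The smallest angle corresponds to the largest L_z, i.e. m_l = l = 5, giving L_z = 5ℏ.
cos θ_min = 5/√30, so θ_min ≈ 24.09°.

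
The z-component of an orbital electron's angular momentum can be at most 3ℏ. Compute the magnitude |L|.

Since max m_l = l, l = 3.
|L| = √(l(l+1)) ℏ = 2√3 ℏ.

|L| = 2√3 ℏ ≈ 3.464ℏ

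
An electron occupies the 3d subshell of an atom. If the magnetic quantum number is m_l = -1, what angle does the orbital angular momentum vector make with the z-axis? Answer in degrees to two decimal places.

For 3d, l = 2.
|L| = √(l(l+1)) ℏ = √6 ℏ.
L_z = m_l ℏ = −1ℏ.
cos θ = L_z/|L| = -1/√6, so θ ≈ 114.09°.

θ ≈ 114.09°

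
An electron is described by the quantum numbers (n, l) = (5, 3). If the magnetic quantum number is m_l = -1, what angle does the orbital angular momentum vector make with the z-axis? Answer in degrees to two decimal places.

|L| = √(l(l+1)) ℏ = 2√3 ℏ.
L_z = m_l ℏ = −1ℏ.
cos θ = L_z/|L| = -1/√12, so θ ≈ 106.78°.

θ ≈ 106.78°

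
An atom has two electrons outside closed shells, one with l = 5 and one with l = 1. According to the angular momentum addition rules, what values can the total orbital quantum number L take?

L = 4, 5, 6

The total orbital quantum number L ranges from |l₁ − l₂| to l₁ + l₂ in integer steps.
So L can be 4, 5, 6.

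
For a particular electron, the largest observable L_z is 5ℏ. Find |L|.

|L| = √30 ℏ ≈ 5.477ℏ

Since max m_l = l, l = 5.
|L| = √(l(l+1)) ℏ = √30 ℏ.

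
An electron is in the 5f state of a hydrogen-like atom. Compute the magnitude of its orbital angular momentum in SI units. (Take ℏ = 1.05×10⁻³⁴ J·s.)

For 5f, l = 3.
|L| = ℏ√(l(l+1)) = ℏ√(3·4) = 2√3 ℏ
Numerically, |L| = 3.464 × (1.05×10⁻³⁴ J·s) = 3.64×10⁻³⁴ J·s.

|L| = 3.64×10⁻³⁴ J·s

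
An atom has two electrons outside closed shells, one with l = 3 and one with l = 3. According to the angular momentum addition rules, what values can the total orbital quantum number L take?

L = 0, 1, 2, 3, 4, 5, 6

Angular momentum addition gives L = |l₁ − l₂|, …, l₁ + l₂.
L ∈ {0, 1, 2, 3, 4, 5, 6}.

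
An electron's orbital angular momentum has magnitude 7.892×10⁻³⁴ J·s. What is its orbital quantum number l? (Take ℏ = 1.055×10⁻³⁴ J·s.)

In units of ℏ, |L| ≈ 7.481.
Set l(l+1) = 55.96; the integer solution is l = 7.

l = 7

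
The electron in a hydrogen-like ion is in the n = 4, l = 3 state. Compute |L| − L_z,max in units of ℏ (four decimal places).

|L| − L_z,max ≈ 0.4641ℏ

|L| = 2√3 ℏ ≈ 3.4641ℏ, while L_z,max = lℏ = 3ℏ.
The difference is (2√3 − 3)ℏ ≈ 0.4641ℏ.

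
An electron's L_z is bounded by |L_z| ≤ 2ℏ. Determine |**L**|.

Since max m_l = l, l = 2.
Then |L| = ℏ√(2·3) = √6 ℏ.

|L| = √6 ℏ ≈ 2.449ℏ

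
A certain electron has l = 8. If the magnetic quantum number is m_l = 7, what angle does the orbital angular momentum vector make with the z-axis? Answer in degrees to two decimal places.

|L|² = l(l+1)ℏ² = 72ℏ², so |L| = 6√2 ℏ.
L_z = m_l ℏ = 7ℏ.
cos θ = L_z/|L| = 7/√72, so θ ≈ 34.42°.

θ ≈ 34.42°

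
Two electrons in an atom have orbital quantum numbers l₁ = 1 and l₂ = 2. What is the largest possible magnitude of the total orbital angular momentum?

The total orbital quantum number L ranges from |l₁ − l₂| to l₁ + l₂ in integer steps.
So L can be 1, 2, 3.
The largest magnitude corresponds to L = 3: |L_tot| = ℏ√(3·4) = 2√3 ℏ.

|L_tot|_max = 2√3 ℏ ≈ 3.464ℏ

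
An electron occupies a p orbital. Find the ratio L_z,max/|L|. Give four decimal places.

For a p orbital, l = 1.
|L| = √2 ℏ ≈ 1.4142ℏ, while L_z,max = lℏ = 1ℏ.
L_z,max/|L| = 1/√2 = 0.7071.

L_z,max/|L| = 0.7071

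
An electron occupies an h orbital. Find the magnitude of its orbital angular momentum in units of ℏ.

An h state has l = 5.
|L| = ℏ√(l(l+1)) = ℏ√(5·6) = √30 ℏ

|L| = √30 ℏ ≈ 5.477ℏ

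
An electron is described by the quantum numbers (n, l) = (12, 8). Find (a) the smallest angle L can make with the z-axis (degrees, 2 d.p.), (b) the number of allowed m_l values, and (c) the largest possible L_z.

cos θ_min = 8/√72, so θ_min ≈ 19.47°.
There are 2l+1 = 17 values of m_l.
L_z,max = lℏ = 8ℏ.

θ_min ≈ 19.47°; 17 values; L_z,max = 8ℏ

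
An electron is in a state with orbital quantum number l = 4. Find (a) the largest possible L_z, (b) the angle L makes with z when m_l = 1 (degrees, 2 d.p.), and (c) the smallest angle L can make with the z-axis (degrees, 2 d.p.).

L_z,max = 4ℏ; θ(m_l=1) ≈ 77.08°; θ_min ≈ 26.57°

L_z,max = lℏ = 4ℏ.
For m_l = 1: cos θ = 1/√20, θ ≈ 77.08°.
cos θ_min = 4/√20, so θ_min ≈ 26.57°.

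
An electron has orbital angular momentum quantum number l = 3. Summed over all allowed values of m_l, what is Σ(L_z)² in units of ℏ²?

The allowed m_l values are -3, -2, -1, 0, 1, 2, 3.
Summing m² from −3 to 3: Σ m_l² = 28.

Σ(L_z)² = 28 ℏ²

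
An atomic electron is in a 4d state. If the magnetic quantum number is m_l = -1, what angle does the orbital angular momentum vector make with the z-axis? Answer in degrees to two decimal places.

θ ≈ 114.09°

The 4d subshell has l = 2.
|L|² = l(l+1)ℏ² = 6ℏ², so |L| = √6 ℏ.
L_z = m_l ℏ = −1ℏ.
cos θ = L_z/|L| = -1/√6, so θ ≈ 114.09°.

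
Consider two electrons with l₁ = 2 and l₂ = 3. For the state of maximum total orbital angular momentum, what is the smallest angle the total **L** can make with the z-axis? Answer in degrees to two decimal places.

θ_min ≈ 24.09°

The total orbital quantum number L ranges from |l₁ − l₂| to l₁ + l₂ in integer steps.
So L can be 1, 2, 3, 4, 5.
The maximum is L = 5, with |L_tot| = ℏ√(5·6) = √30 ℏ.
The minimum angle with z is arccos(5/√30) ≈ 24.09°.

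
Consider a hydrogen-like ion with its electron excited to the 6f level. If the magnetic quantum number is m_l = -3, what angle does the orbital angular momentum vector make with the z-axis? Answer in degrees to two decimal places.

θ ≈ 150.00°

The 6f level has l = 3.
|L| = √(l(l+1)) ℏ = 2√3 ℏ.
L_z = m_l ℏ = −3ℏ.
cos θ = L_z/|L| = -3/√12, so θ ≈ 150.00°.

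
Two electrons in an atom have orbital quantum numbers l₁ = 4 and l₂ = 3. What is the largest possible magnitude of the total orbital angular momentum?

The total orbital quantum number L ranges from |l₁ − l₂| to l₁ + l₂ in integer steps.
So L can be 1, 2, 3, 4, 5, 6, 7.
The largest magnitude corresponds to L = 7: |L_tot| = ℏ√(7·8) = 2√14 ℏ.

|L_tot|_max = 2√14 ℏ ≈ 7.483ℏ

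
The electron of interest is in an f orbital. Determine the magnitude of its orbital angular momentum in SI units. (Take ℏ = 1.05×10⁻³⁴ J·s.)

|L| = 3.64×10⁻³⁴ J·s

An f state has l = 3.
|L| = ℏ√(l(l+1)) = ℏ√(3·4) = 2√3 ℏ
Numerically, |L| = 3.464 × (1.05×10⁻³⁴ J·s) = 3.64×10⁻³⁴ J·s.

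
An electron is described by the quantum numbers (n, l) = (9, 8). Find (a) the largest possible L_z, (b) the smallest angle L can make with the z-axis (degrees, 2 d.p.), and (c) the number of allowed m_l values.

L_z,max = lℏ = 8ℏ.
cos θ_min = 8/√72, so θ_min ≈ 19.47°.
There are 2l+1 = 17 values of m_l.

L_z,max = 8ℏ; θ_min ≈ 19.47°; 17 values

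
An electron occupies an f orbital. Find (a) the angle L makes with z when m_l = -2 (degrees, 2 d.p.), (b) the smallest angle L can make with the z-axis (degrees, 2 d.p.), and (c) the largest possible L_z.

θ(m_l=-2) ≈ 125.26°; θ_min ≈ 30.00°; L_z,max = 3ℏ

An f state has l = 3.
For m_l = -2: cos θ = -2/√12, θ ≈ 125.26°.
cos θ_min = 3/√12, so θ_min ≈ 30.00°.
L_z,max = lℏ = 3ℏ.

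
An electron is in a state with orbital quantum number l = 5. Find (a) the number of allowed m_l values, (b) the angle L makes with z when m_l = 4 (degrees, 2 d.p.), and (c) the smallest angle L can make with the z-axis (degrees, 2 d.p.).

11 values; θ(m_l=4) ≈ 43.09°; θ_min ≈ 24.09°

There are 2l+1 = 11 values of m_l.
For m_l = 4: cos θ = 4/√30, θ ≈ 43.09°.
cos θ_min = 5/√30, so θ_min ≈ 24.09°.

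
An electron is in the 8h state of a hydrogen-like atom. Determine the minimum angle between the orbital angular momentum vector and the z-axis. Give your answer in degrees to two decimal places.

8h means n = 8, l = 5.
|L|² = l(l+1)ℏ² = 30ℏ², so |L| = √30 ℏ.
The smallest angle corresponds to the largest L_z, i.e. m_l = l = 5, giving L_z = 5ℏ.
cos θ_min = 5/√30, so θ_min ≈ 24.09°.

θ_min ≈ 24.09°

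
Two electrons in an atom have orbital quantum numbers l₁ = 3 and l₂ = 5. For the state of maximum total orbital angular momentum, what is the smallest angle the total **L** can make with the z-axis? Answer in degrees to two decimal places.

θ_min ≈ 19.47°

Angular momentum addition gives L = |l₁ − l₂|, …, l₁ + l₂.
Allowed values: L = 2, 3, 4, 5, 6, 7, 8.
The maximum is L = 8, with |L_tot| = ℏ√(8·9) = 6√2 ℏ.
The minimum angle with z is arccos(8/√72) ≈ 19.47°.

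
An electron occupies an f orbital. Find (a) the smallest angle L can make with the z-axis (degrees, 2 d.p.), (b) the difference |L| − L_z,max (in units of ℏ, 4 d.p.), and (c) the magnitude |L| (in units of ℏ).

An f state has l = 3.
cos θ_min = 3/√12, so θ_min ≈ 30.00°.
|L| − L_z,max = (2√3 − 3)ℏ ≈ 0.4641ℏ.
|L| = ℏ√(3·4) = 2√3 ℏ ≈ 3.464ℏ.

θ_min ≈ 30.00°; |L|−L_z,max ≈ 0.4641ℏ; |L| = 2√3 ℏ ≈ 3.464ℏ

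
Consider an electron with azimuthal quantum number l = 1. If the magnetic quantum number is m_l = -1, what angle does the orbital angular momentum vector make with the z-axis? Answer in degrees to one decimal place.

θ ≈ 135.0°

|L|² = l(l+1)ℏ² = 2ℏ², so |L| = √2 ℏ.
L_z = m_l ℏ = −1ℏ.
cos θ = L_z/|L| = -1/√2, so θ ≈ 135.0°.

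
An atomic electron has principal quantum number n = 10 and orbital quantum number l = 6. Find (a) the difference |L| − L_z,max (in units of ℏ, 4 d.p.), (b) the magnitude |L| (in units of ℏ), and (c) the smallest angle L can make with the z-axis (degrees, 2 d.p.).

|L|−L_z,max ≈ 0.4807ℏ; |L| = √42 ℏ ≈ 6.481ℏ; θ_min ≈ 22.21°

|L| − L_z,max = (√42 − 6)ℏ ≈ 0.4807ℏ.
|L| = ℏ√(6·7) = √42 ℏ ≈ 6.481ℏ.
cos θ_min = 6/√42, so θ_min ≈ 22.21°.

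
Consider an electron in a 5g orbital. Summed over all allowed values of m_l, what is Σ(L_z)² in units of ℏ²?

Σ(L_z)² = 60 ℏ²

For 5g, l = 4.
m_l ∈ {-4, -3, -2, -1, 0, 1, 2, 3, 4}.
Σ m_l² = 2·(1 + 4 + 9 + 16) = 60.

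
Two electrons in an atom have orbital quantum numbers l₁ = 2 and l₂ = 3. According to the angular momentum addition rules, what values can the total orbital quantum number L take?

L runs from |2 − 3| = 1 to 2 + 3 = 5.
So L can be 1, 2, 3, 4, 5.

L = 1, 2, 3, 4, 5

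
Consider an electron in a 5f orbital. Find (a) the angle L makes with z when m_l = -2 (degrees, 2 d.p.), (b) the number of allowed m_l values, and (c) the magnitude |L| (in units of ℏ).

θ(m_l=-2) ≈ 125.26°; 7 values; |L| = 2√3 ℏ ≈ 3.464ℏ

The 5f subshell has l = 3.
For m_l = -2: cos θ = -2/√12, θ ≈ 125.26°.
There are 2l+1 = 7 values of m_l.
|L| = ℏ√(3·4) = 2√3 ℏ ≈ 3.464ℏ.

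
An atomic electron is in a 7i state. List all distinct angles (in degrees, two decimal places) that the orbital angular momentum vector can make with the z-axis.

7i means n = 7, l = 6.
|L| = ℏ√(l(l+1)) = √42 ℏ.
cos θ = m_l/√42 for each m_l ∈ {-6, -5, -4, -3, -2, -1, 0, 1, 2, 3, 4, 5, 6}.

θ ∈ {22.21°, 39.51°, 51.89°, 62.42°, 72.02°, 81.12°, 90.00°, 98.88°, 107.98°, 117.58°, 128.11°, 140.49°, 157.79°}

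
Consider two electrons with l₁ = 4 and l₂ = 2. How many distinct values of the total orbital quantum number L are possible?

5

L runs from |4 − 2| = 2 to 4 + 2 = 6.
L ∈ {2, 3, 4, 5, 6}.
That is 5 values.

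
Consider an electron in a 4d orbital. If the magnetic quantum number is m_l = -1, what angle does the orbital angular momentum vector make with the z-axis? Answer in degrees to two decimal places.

θ ≈ 114.09°

The 4d subshell has l = 2.
|L| = ℏ√(l(l+1)) = √6 ℏ.
L_z = m_l ℏ = −1ℏ.
cos θ = L_z/|L| = -1/√6, so θ ≈ 114.09°.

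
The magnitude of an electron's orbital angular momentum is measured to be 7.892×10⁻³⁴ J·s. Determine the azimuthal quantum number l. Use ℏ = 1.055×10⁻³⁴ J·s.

Dividing by ℏ: |L|/ℏ ≈ 7.481.
l(l+1) ≈ 7.481² ≈ 55.96, so l = 7.

l = 7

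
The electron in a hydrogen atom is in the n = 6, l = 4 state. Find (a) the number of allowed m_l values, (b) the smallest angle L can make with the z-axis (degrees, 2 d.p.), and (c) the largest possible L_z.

There are 2l+1 = 9 values of m_l.
cos θ_min = 4/√20, so θ_min ≈ 26.57°.
L_z,max = lℏ = 4ℏ.

9 values; θ_min ≈ 26.57°; L_z,max = 4ℏ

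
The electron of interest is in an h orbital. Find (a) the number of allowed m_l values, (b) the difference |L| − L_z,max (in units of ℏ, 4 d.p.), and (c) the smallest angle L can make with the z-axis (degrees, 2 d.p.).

For an h orbital, l = 5.
There are 2l+1 = 11 values of m_l.
|L| − L_z,max = (√30 − 5)ℏ ≈ 0.4772ℏ.
cos θ_min = 5/√30, so θ_min ≈ 24.09°.

11 values; |L|−L_z,max ≈ 0.4772ℏ; θ_min ≈ 24.09°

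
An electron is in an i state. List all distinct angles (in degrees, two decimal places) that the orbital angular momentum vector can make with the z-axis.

For an i orbital, l = 6.
|L|² = l(l+1)ℏ² = 42ℏ², so |L| = √42 ℏ.
cos θ = m_l/√42 for each m_l ∈ {-6, -5, -4, -3, -2, -1, 0, 1, 2, 3, 4, 5, 6}.

θ ∈ {22.21°, 39.51°, 51.89°, 62.42°, 72.02°, 81.12°, 90.00°, 98.88°, 107.98°, 117.58°, 128.11°, 140.49°, 157.79°}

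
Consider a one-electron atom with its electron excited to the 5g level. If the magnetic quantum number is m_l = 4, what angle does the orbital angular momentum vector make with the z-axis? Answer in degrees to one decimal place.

θ ≈ 26.6°

The 5g level has l = 4.
|L|² = l(l+1)ℏ² = 20ℏ², so |L| = 2√5 ℏ.
L_z = m_l ℏ = 4ℏ.
cos θ = L_z/|L| = 4/√20, so θ ≈ 26.6°.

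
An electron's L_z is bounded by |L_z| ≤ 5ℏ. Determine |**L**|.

|L| = √30 ℏ ≈ 5.477ℏ

L_z,max = lℏ, so l = 5.
Then |L| = ℏ√(5·6) = √30 ℏ.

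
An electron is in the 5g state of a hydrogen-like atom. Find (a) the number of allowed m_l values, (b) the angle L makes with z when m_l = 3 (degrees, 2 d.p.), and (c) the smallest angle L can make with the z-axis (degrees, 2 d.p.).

For 5g, l = 4.
There are 2l+1 = 9 values of m_l.
For m_l = 3: cos θ = 3/√20, θ ≈ 47.87°.
cos θ_min = 4/√20, so θ_min ≈ 26.57°.

9 values; θ(m_l=3) ≈ 47.87°; θ_min ≈ 26.57°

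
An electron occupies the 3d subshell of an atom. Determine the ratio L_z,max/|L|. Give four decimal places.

The 3d subshell has l = 2.
|L| = √6 ℏ ≈ 2.4495ℏ, while L_z,max = lℏ = 2ℏ.
L_z,max/|L| = 2/√6 = 0.8165.

L_z,max/|L| = 0.8165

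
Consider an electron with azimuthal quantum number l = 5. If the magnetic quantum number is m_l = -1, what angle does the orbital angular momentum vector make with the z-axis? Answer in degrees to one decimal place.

|L| = ℏ√(l(l+1)) = √30 ℏ.
L_z = m_l ℏ = −1ℏ.
cos θ = L_z/|L| = -1/√30, so θ ≈ 100.5°.

θ ≈ 100.5°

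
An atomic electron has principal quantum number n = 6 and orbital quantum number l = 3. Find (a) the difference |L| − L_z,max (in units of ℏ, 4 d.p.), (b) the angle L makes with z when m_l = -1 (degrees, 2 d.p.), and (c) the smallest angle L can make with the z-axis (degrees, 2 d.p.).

|L|−L_z,max ≈ 0.4641ℏ; θ(m_l=-1) ≈ 106.78°; θ_min ≈ 30.00°

|L| − L_z,max = (2√3 − 3)ℏ ≈ 0.4641ℏ.
For m_l = -1: cos θ = -1/√12, θ ≈ 106.78°.
cos θ_min = 3/√12, so θ_min ≈ 30.00°.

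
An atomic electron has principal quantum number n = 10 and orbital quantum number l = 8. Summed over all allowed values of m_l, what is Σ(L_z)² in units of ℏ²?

Σ(L_z)² = 408 ℏ²

m_l runs from −8 to 8, i.e. {-8, -7, -6, -5, -4, -3, -2, -1, 0, 1, 2, 3, 4, 5, 6, 7, 8}.
Σ m_l² = l(l+1)(2l+1)/3 = 8·9·17/3 = 408.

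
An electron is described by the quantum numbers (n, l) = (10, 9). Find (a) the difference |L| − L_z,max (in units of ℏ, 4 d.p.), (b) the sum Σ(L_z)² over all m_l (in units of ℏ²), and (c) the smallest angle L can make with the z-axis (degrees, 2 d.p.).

|L| − L_z,max = (3√10 − 9)ℏ ≈ 0.4868ℏ.
Σ m_l² = 570, so Σ(L_z)² = 570 ℏ².
cos θ_min = 9/√90, so θ_min ≈ 18.43°.

|L|−L_z,max ≈ 0.4868ℏ; Σ(L_z)² = 570 ℏ²; θ_min ≈ 18.43°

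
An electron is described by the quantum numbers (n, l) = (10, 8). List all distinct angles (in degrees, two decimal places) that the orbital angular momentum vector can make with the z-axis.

θ ∈ {19.47°, 34.42°, 45.00°, 53.90°, 61.87°, 69.30°, 76.37°, 83.23°, 90.00°, 96.77°, 103.63°, 110.70°, 118.13°, 126.10°, 135.00°, 145.58°, 160.53°}

|L| = √(l(l+1)) ℏ = 6√2 ℏ.
cos θ = m_l/√72 for each m_l ∈ {-8, -7, -6, -5, -4, -3, -2, -1, 0, 1, 2, 3, 4, 5, 6, 7, 8}.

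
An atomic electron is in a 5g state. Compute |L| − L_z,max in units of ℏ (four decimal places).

|L| − L_z,max ≈ 0.4721ℏ

For 5g, l = 4.
|L| = 2√5 ℏ ≈ 4.4721ℏ, while L_z,max = lℏ = 4ℏ.
The difference is (2√5 − 4)ℏ ≈ 0.4721ℏ.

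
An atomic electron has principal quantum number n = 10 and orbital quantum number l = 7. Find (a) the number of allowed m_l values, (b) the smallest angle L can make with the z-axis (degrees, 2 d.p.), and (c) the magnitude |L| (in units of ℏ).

15 values; θ_min ≈ 20.70°; |L| = 2√14 ℏ ≈ 7.483ℏ

There are 2l+1 = 15 values of m_l.
cos θ_min = 7/√56, so θ_min ≈ 20.70°.
|L| = ℏ√(7·8) = 2√14 ℏ ≈ 7.483ℏ.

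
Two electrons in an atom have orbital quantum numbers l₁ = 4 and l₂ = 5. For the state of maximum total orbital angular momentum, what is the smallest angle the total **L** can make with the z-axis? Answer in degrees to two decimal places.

Angular momentum addition gives L = |l₁ − l₂|, …, l₁ + l₂.
Allowed values: L = 1, 2, 3, 4, 5, 6, 7, 8, 9.
The maximum is L = 9, with |L_tot| = ℏ√(9·10) = 3√10 ℏ.
The minimum angle with z is arccos(9/√90) ≈ 18.43°.

θ_min ≈ 18.43°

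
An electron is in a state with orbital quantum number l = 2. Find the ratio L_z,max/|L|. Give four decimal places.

|L| = √6 ℏ ≈ 2.4495ℏ, while L_z,max = lℏ = 2ℏ.
L_z,max/|L| = 2/√6 = 0.8165.

L_z,max/|L| = 0.8165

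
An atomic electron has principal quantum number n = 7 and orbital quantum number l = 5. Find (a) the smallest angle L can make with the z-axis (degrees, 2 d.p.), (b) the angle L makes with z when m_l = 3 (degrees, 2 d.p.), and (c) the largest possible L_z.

cos θ_min = 5/√30, so θ_min ≈ 24.09°.
For m_l = 3: cos θ = 3/√30, θ ≈ 56.79°.
L_z,max = lℏ = 5ℏ.

θ_min ≈ 24.09°; θ(m_l=3) ≈ 56.79°; L_z,max = 5ℏ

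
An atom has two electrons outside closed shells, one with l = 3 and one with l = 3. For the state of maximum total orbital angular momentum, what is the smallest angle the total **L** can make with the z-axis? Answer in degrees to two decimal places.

θ_min ≈ 22.21°

The total orbital quantum number L ranges from |l₁ − l₂| to l₁ + l₂ in integer steps.
L ∈ {0, 1, 2, 3, 4, 5, 6}.
The maximum is L = 6, with |L_tot| = ℏ√(6·7) = √42 ℏ.
The minimum angle with z is arccos(6/√42) ≈ 22.21°.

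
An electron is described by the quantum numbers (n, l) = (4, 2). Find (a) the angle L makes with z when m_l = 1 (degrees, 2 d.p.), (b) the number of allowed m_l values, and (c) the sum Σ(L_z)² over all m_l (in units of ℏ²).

For m_l = 1: cos θ = 1/√6, θ ≈ 65.91°.
There are 2l+1 = 5 values of m_l.
Σ m_l² = 10, so Σ(L_z)² = 10 ℏ².

θ(m_l=1) ≈ 65.91°; 5 values; Σ(L_z)² = 10 ℏ²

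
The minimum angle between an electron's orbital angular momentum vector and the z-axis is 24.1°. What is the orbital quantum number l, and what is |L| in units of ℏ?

cos²θ_min = l/(l+1) = 0.8333.
Thus l = 0.8333/(1 − 0.8333) ≈ 5.
Then |L| = ℏ√(5·6) = √30 ℏ.

l = 5, |L| = √30 ℏ ≈ 5.477ℏ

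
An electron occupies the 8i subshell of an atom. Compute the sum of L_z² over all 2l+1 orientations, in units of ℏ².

For 8i, l = 6.
m_l ∈ {-6, -5, -4, -3, -2, -1, 0, 1, 2, 3, 4, 5, 6}.
Summing m² from −6 to 6: Σ m_l² = 182.

Σ(L_z)² = 182 ℏ²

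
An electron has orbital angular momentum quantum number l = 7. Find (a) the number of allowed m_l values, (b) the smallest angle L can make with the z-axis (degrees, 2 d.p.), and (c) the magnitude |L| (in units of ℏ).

There are 2l+1 = 15 values of m_l.
cos θ_min = 7/√56, so θ_min ≈ 20.70°.
|L| = ℏ√(7·8) = 2√14 ℏ ≈ 7.483ℏ.

15 values; θ_min ≈ 20.70°; |L| = 2√14 ℏ ≈ 7.483ℏ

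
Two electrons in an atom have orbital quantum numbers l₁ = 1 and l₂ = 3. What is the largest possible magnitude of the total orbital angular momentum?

|L_tot|_max = 2√5 ℏ ≈ 4.472ℏ

By the triangle rule, |l₁ − l₂| ≤ L ≤ l₁ + l₂.
Allowed values: L = 2, 3, 4.
The largest magnitude corresponds to L = 4: |L_tot| = ℏ√(4·5) = 2√5 ℏ.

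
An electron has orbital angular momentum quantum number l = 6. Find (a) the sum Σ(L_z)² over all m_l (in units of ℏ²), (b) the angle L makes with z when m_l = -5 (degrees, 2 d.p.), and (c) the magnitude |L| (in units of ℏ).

Σ(L_z)² = 182 ℏ²; θ(m_l=-5) ≈ 140.49°; |L| = √42 ℏ ≈ 6.481ℏ

Σ m_l² = 182, so Σ(L_z)² = 182 ℏ².
For m_l = -5: cos θ = -5/√42, θ ≈ 140.49°.
|L| = ℏ√(6·7) = √42 ℏ ≈ 6.481ℏ.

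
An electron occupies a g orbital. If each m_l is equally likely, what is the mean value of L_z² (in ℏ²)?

⟨L_z²⟩ = 6.667 ℏ²

For a g orbital, l = 4.
m_l runs from −4 to 4, i.e. {-4, -3, -2, -1, 0, 1, 2, 3, 4}.
Average of L_z² over 9 states: 60/9 ℏ² = 6.667 ℏ².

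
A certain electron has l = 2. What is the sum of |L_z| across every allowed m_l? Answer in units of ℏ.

m_l runs from −2 to 2, i.e. {-2, -1, 0, 1, 2}.
Σ|m_l| = 2(1+2+…+2) = 6.

Σ|L_z| = 6 ℏ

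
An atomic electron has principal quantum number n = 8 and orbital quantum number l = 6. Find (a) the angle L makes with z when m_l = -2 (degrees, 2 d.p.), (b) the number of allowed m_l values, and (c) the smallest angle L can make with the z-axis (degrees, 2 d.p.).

For m_l = -2: cos θ = -2/√42, θ ≈ 107.98°.
There are 2l+1 = 13 values of m_l.
cos θ_min = 6/√42, so θ_min ≈ 22.21°.

θ(m_l=-2) ≈ 107.98°; 13 values; θ_min ≈ 22.21°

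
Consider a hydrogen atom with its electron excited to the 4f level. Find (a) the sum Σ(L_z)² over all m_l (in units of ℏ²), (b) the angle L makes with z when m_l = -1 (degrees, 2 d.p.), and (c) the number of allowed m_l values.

The 4f level has l = 3.
Σ m_l² = 28, so Σ(L_z)² = 28 ℏ².
For m_l = -1: cos θ = -1/√12, θ ≈ 106.78°.
There are 2l+1 = 7 values of m_l.

Σ(L_z)² = 28 ℏ²; θ(m_l=-1) ≈ 106.78°; 7 values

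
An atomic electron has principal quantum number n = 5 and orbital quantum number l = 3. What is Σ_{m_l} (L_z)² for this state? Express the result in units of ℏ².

m_l ∈ {-3, -2, -1, 0, 1, 2, 3}.
Summing m² from −3 to 3: Σ m_l² = 28.

Σ(L_z)² = 28 ℏ²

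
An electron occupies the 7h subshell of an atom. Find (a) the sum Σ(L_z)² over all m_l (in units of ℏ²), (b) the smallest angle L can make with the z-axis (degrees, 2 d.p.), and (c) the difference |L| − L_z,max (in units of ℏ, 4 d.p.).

Σ(L_z)² = 110 ℏ²; θ_min ≈ 24.09°; |L|−L_z,max ≈ 0.4772ℏ

The 7h subshell has l = 5.
Σ m_l² = 110, so Σ(L_z)² = 110 ℏ².
cos θ_min = 5/√30, so θ_min ≈ 24.09°.
|L| − L_z,max = (√30 − 5)ℏ ≈ 0.4772ℏ.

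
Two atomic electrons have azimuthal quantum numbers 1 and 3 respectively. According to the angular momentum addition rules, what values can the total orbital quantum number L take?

By the triangle rule, |l₁ − l₂| ≤ L ≤ l₁ + l₂.
Allowed values: L = 2, 3, 4.

L = 2, 3, 4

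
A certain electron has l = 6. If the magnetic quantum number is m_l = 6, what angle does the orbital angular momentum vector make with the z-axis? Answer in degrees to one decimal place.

|L| = ℏ√(l(l+1)) = √42 ℏ.
L_z = m_l ℏ = 6ℏ.
cos θ = L_z/|L| = 6/√42, so θ ≈ 22.2°.

θ ≈ 22.2°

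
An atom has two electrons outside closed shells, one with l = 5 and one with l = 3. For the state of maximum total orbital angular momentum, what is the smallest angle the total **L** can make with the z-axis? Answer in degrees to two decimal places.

The total orbital quantum number L ranges from |l₁ − l₂| to l₁ + l₂ in integer steps.
So L can be 2, 3, 4, 5, 6, 7, 8.
The maximum is L = 8, with |L_tot| = ℏ√(8·9) = 6√2 ℏ.
The minimum angle with z is arccos(8/√72) ≈ 19.47°.

θ_min ≈ 19.47°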